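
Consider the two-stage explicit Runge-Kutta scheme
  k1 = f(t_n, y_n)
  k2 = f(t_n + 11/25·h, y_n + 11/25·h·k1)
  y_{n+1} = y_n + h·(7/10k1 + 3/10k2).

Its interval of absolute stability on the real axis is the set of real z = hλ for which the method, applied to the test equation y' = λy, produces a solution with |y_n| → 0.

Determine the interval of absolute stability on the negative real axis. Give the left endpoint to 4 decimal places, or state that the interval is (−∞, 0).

Set f=λy, z=hλ:
  k1=λy_n ⇒ h·k1=z·y_n;  k2=λ(1+11/25z)y_n ⇒ h·k2=z(1+11/25z)y_n
  y_{n+1}/y_n = 1 + 7/10z + 3/10z(1+11/25z) = 1 + z + 33/250z²
  so R(z) = 1 + z + 33/250z².

Find x<0 with |R(x)|<1.
x=-0.31: |R|=0.7027
R=1: x+33/250x²=0 ⇒ x=−250/33=-7.5758; min R=1−1/(4·33/250)=-0.8939>−1
Confirm numerically:
  x=-6.947: |R|=0.42343 <1
  x=-6.345: |R|=0.03081 <1
  x=-6.111: |R|=0.18155 <1
  x=-5.575: |R|=0.47236 <1
  x=-7.849: |R|=1.28310 >1
  x=-7.834: |R|=1.26705 >1
  x=-7.726: |R|=1.15322 >1
So |R|<1 on (-7.5758, 0).

(-7.5758, 0).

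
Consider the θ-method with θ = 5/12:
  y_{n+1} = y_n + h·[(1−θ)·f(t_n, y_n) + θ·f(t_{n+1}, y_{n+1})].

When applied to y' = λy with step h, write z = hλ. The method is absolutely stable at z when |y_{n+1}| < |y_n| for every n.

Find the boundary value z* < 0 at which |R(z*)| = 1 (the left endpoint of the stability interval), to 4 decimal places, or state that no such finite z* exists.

Set f=λy, z=hλ:
  y_{n+1} = y_n + z·[7/12·y_n + 5/12·y_{n+1}] ⇒ (1 − 5/12z)y_{n+1} = (1 + 7/12z)y_n
  ⇒ R(z) = (1 + 7/12z)/(1 − 5/12z).

Find x<0 with |R(x)|<1.
x=-1.11: |R|=0.2410
R=−1: 1+7/12x = −1+5/12x ⇒ -1/6x=2 ⇒ x=2/(-1/6)=-12.0000
Confirm numerically:
  x=-11.498: |R|=0.98555 <1
  x=-8.258: |R|=0.85956 <1
  x=-7.040: |R|=0.78983 <1
  x=-5.822: |R|=0.69944 <1
  x=-12.325: |R|=1.00883 >1
  x=-12.187: |R|=1.00513 >1
  x=-12.100: |R|=1.00276 >1
Stable set (-12.0000, 0).

z* = -12.0000.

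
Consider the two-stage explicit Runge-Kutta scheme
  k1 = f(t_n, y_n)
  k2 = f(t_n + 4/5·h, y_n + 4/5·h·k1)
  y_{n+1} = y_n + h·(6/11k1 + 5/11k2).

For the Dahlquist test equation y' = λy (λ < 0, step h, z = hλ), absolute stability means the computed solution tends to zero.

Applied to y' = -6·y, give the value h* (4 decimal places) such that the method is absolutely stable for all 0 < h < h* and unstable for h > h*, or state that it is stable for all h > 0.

With y'=λy (z=hλ):
  k1=λy_n ⇒ h·k1=z·y_n;  k2=λ(1+4/5z)y_n ⇒ h·k2=z(1+4/5z)y_n
  y_{n+1}/y_n = 1 + 6/11z + 5/11z(1+4/5z) = 1 + z + 4/11z²
  R(z) = 1 + z + 4/11z².

Need |R(x)|<1, x<0.
x=-1.1: |R|=0.3400
R=1: x+4/11x²=0 ⇒ x=−11/4=-2.7500; min R=1−1/(4·4/11)=0.3125>−1
Confirm numerically:
  x=-1.924: |R|=0.42210 <1
  x=-1.703: |R|=0.35162 <1
  x=-1.183: |R|=0.32591 <1
  x=-3.139: |R|=1.44403 >1
  x=-3.003: |R|=1.27628 >1
  x=-2.817: |R|=1.06863 >1
So |R|<1 on (-2.7500, 0).

(-2.7500,0); λ=-6 ⇒ h* = (11/4)/6 = 0.4583.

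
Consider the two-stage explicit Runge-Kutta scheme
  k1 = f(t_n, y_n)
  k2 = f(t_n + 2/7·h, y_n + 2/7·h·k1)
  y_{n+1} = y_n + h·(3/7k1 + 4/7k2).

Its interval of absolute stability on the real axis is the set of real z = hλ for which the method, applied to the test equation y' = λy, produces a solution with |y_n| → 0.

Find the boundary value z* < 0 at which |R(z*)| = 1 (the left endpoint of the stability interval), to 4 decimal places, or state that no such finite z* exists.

left endpoint -6.1250.

With y'=λy (z=hλ):
  k1=λy_n ⇒ h·k1=z·y_n;  k2=λ(1+2/7z)y_n ⇒ h·k2=z(1+2/7z)y_n
  y_{n+1}/y_n = 1 + 3/7z + 4/7z(1+2/7z) = 1 + z + 8/49z²
  R(z) = 1 + z + 8/49z².

Solve |R(x)|<1 on ℝ⁻.
x=-1: |R|=0.1633
R=1: x+8/49x²=0 ⇒ x=−49/8=-6.1250; min R=1−1/(4·8/49)=-0.5312>−1
Confirm numerically:
  x=-5.405: |R|=0.36464 <1
  x=-4.463: |R|=0.21102 <1
  x=-4.040: |R|=0.37525 <1
  x=-4.038: |R|=0.37589 <1
  x=-6.486: |R|=1.38228 >1
  x=-6.457: |R|=1.35000 >1
Stable set (-6.1250, 0).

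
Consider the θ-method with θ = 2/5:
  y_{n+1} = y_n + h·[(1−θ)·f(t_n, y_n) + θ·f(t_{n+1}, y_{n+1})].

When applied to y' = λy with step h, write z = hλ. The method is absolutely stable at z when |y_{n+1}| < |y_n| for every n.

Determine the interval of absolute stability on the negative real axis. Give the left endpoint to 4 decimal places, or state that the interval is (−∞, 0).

(-10.0000, 0).

Test eqn y'=λy, z=hλ:
  y_{n+1} = y_n + z·[3/5·y_n + 2/5·y_{n+1}] ⇒ (1 − 2/5z)y_{n+1} = (1 + 3/5z)y_n
  Hence R(z) = (1 + 3/5z)/(1 − 2/5z).

Find x<0 with |R(x)|<1.
x=-0.79: |R|=0.3997
R=−1: 1+3/5x = −1+2/5x ⇒ -1/5x=2 ⇒ x=2/(-1/5)=-10.0000
Confirm numerically:
  x=-7.470: |R|=0.87312 <1
  x=-7.363: |R|=0.86632 <1
  x=-5.652: |R|=0.73332 <1
  x=-4.804: |R|=0.64430 <1
  x=-10.269: |R|=1.01053 >1
  x=-10.050: |R|=1.00199 >1
So |R|<1 on (-10.0000, 0).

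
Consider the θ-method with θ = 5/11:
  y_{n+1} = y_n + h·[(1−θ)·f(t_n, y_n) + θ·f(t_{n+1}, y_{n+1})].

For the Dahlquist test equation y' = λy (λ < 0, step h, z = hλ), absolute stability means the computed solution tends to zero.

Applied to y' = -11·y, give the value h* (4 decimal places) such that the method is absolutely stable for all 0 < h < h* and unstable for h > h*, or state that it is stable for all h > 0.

Set f=λy, z=hλ:
  y_{n+1} = y_n + z·[6/11·y_n + 5/11·y_{n+1}] ⇒ (1 − 5/11z)y_{n+1} = (1 + 6/11z)y_n
  R(z) = (1 + 6/11z)/(1 − 5/11z).

Boundary: |R(x)|=1, x<0.
x=-0.3: |R|=0.7360
R=−1: 1+6/11x = −1+5/11x ⇒ -1/11x=2 ⇒ x=2/(-1/11)=-22.0000
Confirm numerically:
  x=-17.063: |R|=0.94874 <1
  x=-9.923: |R|=0.80076 <1
  x=-9.384: |R|=0.78218 <1
  x=-22.178: |R|=1.00146 >1
  x=-22.161: |R|=1.00132 >1
Interval (-22.0000, 0).

(-22.0000,0); λ=-11 ⇒ h* = (22)/11 = 2.0000.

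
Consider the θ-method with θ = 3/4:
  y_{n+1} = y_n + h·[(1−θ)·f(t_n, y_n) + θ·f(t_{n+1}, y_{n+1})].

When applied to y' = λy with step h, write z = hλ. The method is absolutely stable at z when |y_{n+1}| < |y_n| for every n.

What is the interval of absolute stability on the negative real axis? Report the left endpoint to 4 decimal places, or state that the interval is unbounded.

Test eqn y'=λy, z=hλ:
  y_{n+1} = y_n + z·[1/4·y_n + 3/4·y_{n+1}] ⇒ (1 − 3/4z)y_{n+1} = (1 + 1/4z)y_n
  R(z) = (1 + 1/4z)/(1 − 3/4z).

Need |R(x)|<1, x<0.
x=-0.99: |R|=0.4319
x=-2: |R|=0.2000
x=-10: |R|=0.1765
x=-100: |R|=0.3158
θ=3/4≥1/2 ⇒ |1+1/4x|<|1−3/4x| ∀x<0 ⇒ stable on all of ℝ⁻.

unbounded; (−∞, 0).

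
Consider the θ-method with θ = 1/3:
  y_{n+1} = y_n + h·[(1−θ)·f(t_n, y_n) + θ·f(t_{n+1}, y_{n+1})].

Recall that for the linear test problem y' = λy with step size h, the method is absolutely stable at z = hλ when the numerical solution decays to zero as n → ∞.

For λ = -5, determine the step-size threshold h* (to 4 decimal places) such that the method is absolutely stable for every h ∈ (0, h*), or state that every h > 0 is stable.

(-6.0000,0); λ=-5 ⇒ h* = (6)/5 = 1.2000.

With y'=λy (z=hλ):
  y_{n+1} = y_n + z·[2/3·y_n + 1/3·y_{n+1}] ⇒ (1 − 1/3z)y_{n+1} = (1 + 2/3z)y_n
  R(z) = (1 + 2/3z)/(1 − 1/3z).

Need |R(x)|<1, x<0.
x=-0.89: |R|=0.3136
R=−1: 1+2/3x = −1+1/3x ⇒ -1/3x=2 ⇒ x=2/(-1/3)=-6.0000
Confirm numerically:
  x=-5.459: |R|=0.93604 <1
  x=-4.499: |R|=0.79984 <1
  x=-4.107: |R|=0.73364 <1
  x=-3.414: |R|=0.59682 <1
  x=-6.535: |R|=1.05611 >1
  x=-6.282: |R|=1.03038 >1
Stable set (-6.0000, 0).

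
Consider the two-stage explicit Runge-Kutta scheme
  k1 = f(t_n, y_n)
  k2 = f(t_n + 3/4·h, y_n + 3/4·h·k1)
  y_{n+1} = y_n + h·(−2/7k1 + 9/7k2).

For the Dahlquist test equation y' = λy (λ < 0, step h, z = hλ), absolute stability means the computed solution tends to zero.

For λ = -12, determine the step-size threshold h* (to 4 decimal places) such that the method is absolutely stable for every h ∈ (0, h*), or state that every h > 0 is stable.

(-1.0370,0); λ=-12 ⇒ h* = (28/27)/12 = 0.0864.

On y'=λy, z=hλ:
  k1=λy_n ⇒ h·k1=z·y_n;  k2=λ(1+3/4z)y_n ⇒ h·k2=z(1+3/4z)y_n
  y_{n+1}/y_n = 1 − 2/7z + 9/7z(1+3/4z) = 1 + z + 27/28z²
  R(z) = 1 + z + 27/28z².

Solve |R(x)|<1 on ℝ⁻.
x=-0.72: |R|=0.7799
R=1: x+27/28x²=0 ⇒ x=−28/27=-1.0370; min R=1−1/(4·27/28)=0.7407>−1
Confirm numerically:
  x=-1.016: |R|=0.97939 <1
  x=-0.920: |R|=0.89617 <1
  x=-0.806: |R|=0.82043 <1
  x=-0.616: |R|=0.74990 <1
  x=-1.557: |R|=1.78067 >1
  x=-1.092: |R|=1.05788 >1
Stable set (-1.0370, 0).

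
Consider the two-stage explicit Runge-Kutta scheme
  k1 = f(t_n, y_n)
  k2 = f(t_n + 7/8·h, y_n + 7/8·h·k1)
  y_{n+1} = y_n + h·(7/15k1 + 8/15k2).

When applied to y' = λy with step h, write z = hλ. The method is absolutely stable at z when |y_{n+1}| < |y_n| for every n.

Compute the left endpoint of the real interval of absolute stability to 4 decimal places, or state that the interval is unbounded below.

left endpoint -2.1429.

Test eqn y'=λy, z=hλ:
  k1=λy_n ⇒ h·k1=z·y_n;  k2=λ(1+7/8z)y_n ⇒ h·k2=z(1+7/8z)y_n
  y_{n+1}/y_n = 1 + 7/15z + 8/15z(1+7/8z) = 1 + z + 7/15z²
  Hence R(z) = 1 + z + 7/15z².

Find x<0 with |R(x)|<1.
x=-1.45: |R|=0.5312
R=1: x+7/15x²=0 ⇒ x=−15/7=-2.1429; min R=1−1/(4·7/15)=0.4643>−1
Confirm numerically:
  x=-2.072: |R|=0.93149 <1
  x=-1.836: |R|=0.73708 <1
  x=-1.276: |R|=0.48382 <1
  x=-2.659: |R|=1.64046 >1
  x=-2.457: |R|=1.36020 >1
  x=-2.292: |R|=1.15952 >1
Stable set (-2.1429, 0).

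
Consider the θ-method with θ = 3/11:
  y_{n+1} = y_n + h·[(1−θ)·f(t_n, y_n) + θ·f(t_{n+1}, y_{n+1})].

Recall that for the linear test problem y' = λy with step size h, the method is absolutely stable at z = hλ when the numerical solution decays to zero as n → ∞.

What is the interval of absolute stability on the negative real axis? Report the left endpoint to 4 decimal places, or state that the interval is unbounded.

(-4.4000, 0).

Test eqn y'=λy, z=hλ:
  y_{n+1} = y_n + z·[8/11·y_n + 3/11·y_{n+1}] ⇒ (1 − 3/11z)y_{n+1} = (1 + 8/11z)y_n
  ⇒ R(z) = (1 + 8/11z)/(1 − 3/11z).

Solve |R(x)|<1 on ℝ⁻.
x=-0.39: |R|=0.6475
R=−1: 1+8/11x = −1+3/11x ⇒ -5/11x=2 ⇒ x=2/(-5/11)=-4.4000
Confirm numerically:
  x=-4.195: |R|=0.95654 <1
  x=-3.938: |R|=0.89875 <1
  x=-2.217: |R|=0.38162 <1
  x=-1.973: |R|=0.28276 <1
  x=-4.620: |R|=1.04425 >1
  x=-4.479: |R|=1.01616 >1
  x=-4.430: |R|=1.00618 >1
Interval (-4.4000, 0).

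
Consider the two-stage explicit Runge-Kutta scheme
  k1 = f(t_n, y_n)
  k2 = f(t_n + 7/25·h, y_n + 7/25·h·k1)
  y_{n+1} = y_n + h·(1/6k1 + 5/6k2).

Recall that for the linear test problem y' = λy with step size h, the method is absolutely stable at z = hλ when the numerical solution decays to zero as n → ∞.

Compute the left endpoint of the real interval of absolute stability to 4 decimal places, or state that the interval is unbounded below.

left endpoint -4.2857.

On y'=λy, z=hλ:
  k1=λy_n ⇒ h·k1=z·y_n;  k2=λ(1+7/25z)y_n ⇒ h·k2=z(1+7/25z)y_n
  y_{n+1}/y_n = 1 + 1/6z + 5/6z(1+7/25z) = 1 + z + 7/30z²
  ⇒ R(z) = 1 + z + 7/30z².

Boundary: |R(x)|=1, x<0.
x=-0.72: |R|=0.4010
R=1: x+7/30x²=0 ⇒ x=−30/7=-4.2857; min R=1−1/(4·7/30)=-0.0714>−1
Confirm numerically:
  x=-3.411: |R|=0.30381 <1
  x=-3.108: |R|=0.14592 <1
  x=-2.961: |R|=0.08475 <1
  x=-2.788: |R|=0.02569 <1
  x=-4.749: |R|=1.51337 >1
  x=-4.691: |R|=1.44361 >1
  x=-4.519: |R|=1.24598 >1
Interval (-4.2857, 0).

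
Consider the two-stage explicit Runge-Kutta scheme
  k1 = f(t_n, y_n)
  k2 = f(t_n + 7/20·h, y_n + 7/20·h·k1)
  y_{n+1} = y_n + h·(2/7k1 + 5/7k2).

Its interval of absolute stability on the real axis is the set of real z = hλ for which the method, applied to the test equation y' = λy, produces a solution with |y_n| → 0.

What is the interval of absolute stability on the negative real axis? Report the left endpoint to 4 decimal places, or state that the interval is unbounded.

z∈(-4.0000,0).

Set f=λy, z=hλ:
  k1=λy_n ⇒ h·k1=z·y_n;  k2=λ(1+7/20z)y_n ⇒ h·k2=z(1+7/20z)y_n
  y_{n+1}/y_n = 1 + 2/7z + 5/7z(1+7/20z) = 1 + z + 1/4z²
  so R(z) = 1 + z + 1/4z².

Boundary: |R(x)|=1, x<0.
x=-1.49: |R|=0.0650
R=1: x+1/4x²=0 ⇒ x=−4=-4.0000; min R=1−1/(4·1/4)=0.0000>−1
Confirm numerically:
  x=-3.821: |R|=0.82901 <1
  x=-3.753: |R|=0.76825 <1
  x=-3.371: |R|=0.46991 <1
  x=-2.877: |R|=0.19228 <1
  x=-4.162: |R|=1.16856 >1
  x=-4.098: |R|=1.10040 >1
  x=-4.083: |R|=1.08472 >1
Interval (-4.0000, 0).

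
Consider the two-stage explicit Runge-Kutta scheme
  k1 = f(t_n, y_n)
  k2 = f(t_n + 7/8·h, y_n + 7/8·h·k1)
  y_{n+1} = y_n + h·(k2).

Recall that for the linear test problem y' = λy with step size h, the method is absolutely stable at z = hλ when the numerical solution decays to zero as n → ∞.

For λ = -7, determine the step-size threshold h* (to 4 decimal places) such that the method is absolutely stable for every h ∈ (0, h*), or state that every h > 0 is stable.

(-1.1429,0); λ=-7 ⇒ h* = (8/7)/7 = 0.1633.

Test eqn y'=λy, z=hλ:
  k1=λy_n ⇒ h·k1=z·y_n;  k2=λ(1+7/8z)y_n ⇒ h·k2=z(1+7/8z)y_n
  y_{n+1}/y_n = 1 + z(1+7/8z) = 1 + z + 7/8z²
  R(z) = 1 + z + 7/8z².

Find x<0 with |R(x)|<1.
x=-1.28: |R|=1.1536
R=1: x+7/8x²=0 ⇒ x=−8/7=-1.1429; min R=1−1/(4·7/8)=0.7143>−1
Confirm numerically:
  x=-0.699: |R|=0.72853 <1
  x=-0.683: |R|=0.72518 <1
  x=-0.607: |R|=0.71539 <1
  x=-1.631: |R|=1.69664 >1
  x=-1.542: |R|=1.53854 >1
  x=-1.349: |R|=1.24333 >1
So |R|<1 on (-1.1429, 0).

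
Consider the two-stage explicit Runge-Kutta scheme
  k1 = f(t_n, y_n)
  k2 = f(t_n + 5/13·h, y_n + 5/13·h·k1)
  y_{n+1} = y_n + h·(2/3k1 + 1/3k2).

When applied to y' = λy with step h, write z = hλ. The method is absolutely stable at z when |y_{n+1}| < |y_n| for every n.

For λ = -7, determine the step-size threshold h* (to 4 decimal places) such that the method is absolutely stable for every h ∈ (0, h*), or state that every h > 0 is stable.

On y'=λy, z=hλ:
  k1=λy_n ⇒ h·k1=z·y_n;  k2=λ(1+5/13z)y_n ⇒ h·k2=z(1+5/13z)y_n
  y_{n+1}/y_n = 1 + 2/3z + 1/3z(1+5/13z) = 1 + z + 5/39z²
  ⇒ R(z) = 1 + z + 5/39z².

Need |R(x)|<1, x<0.
x=-1.15: |R|=0.0196
R=1: x+5/39x²=0 ⇒ x=−39/5=-7.8000; min R=1−1/(4·5/39)=-0.9500>−1
Confirm numerically:
  x=-5.076: |R|=0.77270 <1
  x=-4.923: |R|=0.81583 <1
  x=-4.169: |R|=0.94072 <1
  x=-3.630: |R|=0.94065 <1
  x=-8.387: |R|=1.63118 >1
  x=-7.979: |R|=1.18311 >1
Stable set (-7.8000, 0).

(-7.8000,0); λ=-7 ⇒ h* = (39/5)/7 = 1.1143.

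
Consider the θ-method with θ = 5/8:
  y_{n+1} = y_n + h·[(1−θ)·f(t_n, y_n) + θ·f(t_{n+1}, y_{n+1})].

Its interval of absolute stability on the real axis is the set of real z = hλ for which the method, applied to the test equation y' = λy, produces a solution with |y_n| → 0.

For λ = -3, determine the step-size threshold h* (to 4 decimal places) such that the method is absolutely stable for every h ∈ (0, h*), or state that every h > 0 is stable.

unbounded; (−∞, 0). Any h>0 works for λ=-3.

Set f=λy, z=hλ:
  y_{n+1} = y_n + z·[3/8·y_n + 5/8·y_{n+1}] ⇒ (1 − 5/8z)y_{n+1} = (1 + 3/8z)y_n
  so R(z) = (1 + 3/8z)/(1 − 5/8z).

Boundary: |R(x)|=1, x<0.
x=-0.89: |R|=0.4281
x=-2: |R|=0.1111
x=-10: |R|=0.3793
x=-100: |R|=0.5748
θ=5/8≥1/2 ⇒ |1+3/8x|<|1−5/8x| ∀x<0 ⇒ unbounded interval.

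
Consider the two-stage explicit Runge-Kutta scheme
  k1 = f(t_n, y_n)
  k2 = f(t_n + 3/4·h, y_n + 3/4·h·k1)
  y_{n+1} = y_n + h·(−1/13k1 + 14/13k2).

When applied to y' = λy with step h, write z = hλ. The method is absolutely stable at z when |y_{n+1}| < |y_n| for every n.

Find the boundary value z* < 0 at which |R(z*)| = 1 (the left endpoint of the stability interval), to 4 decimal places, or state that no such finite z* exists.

z* = -1.2381.

With y'=λy (z=hλ):
  k1=λy_n ⇒ h·k1=z·y_n;  k2=λ(1+3/4z)y_n ⇒ h·k2=z(1+3/4z)y_n
  y_{n+1}/y_n = 1 − 1/13z + 14/13z(1+3/4z) = 1 + z + 21/26z²
  Hence R(z) = 1 + z + 21/26z².

Need |R(x)|<1, x<0.
x=-1.54: |R|=1.3755
R=1: x+21/26x²=0 ⇒ x=−26/21=-1.2381; min R=1−1/(4·21/26)=0.6905>−1
Confirm numerically:
  x=-0.994: |R|=0.80403 <1
  x=-0.878: |R|=0.74464 <1
  x=-0.608: |R|=0.69057 <1
  x=-1.828: |R|=1.87097 >1
  x=-1.786: |R|=1.79037 >1
So |R|<1 on (-1.2381, 0).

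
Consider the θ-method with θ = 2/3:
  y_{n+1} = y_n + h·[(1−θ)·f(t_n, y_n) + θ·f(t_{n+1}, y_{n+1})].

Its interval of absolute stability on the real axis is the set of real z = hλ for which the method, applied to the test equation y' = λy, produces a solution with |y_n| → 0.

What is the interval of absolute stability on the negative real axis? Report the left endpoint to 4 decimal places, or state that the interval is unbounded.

Set f=λy, z=hλ:
  y_{n+1} = y_n + z·[1/3·y_n + 2/3·y_{n+1}] ⇒ (1 − 2/3z)y_{n+1} = (1 + 1/3z)y_n
  Hence R(z) = (1 + 1/3z)/(1 − 2/3z).

Need |R(x)|<1, x<0.
x=-1.43: |R|=0.2679
x=-2: |R|=0.1429
x=-10: |R|=0.3043
x=-100: |R|=0.4778
θ=2/3≥1/2 ⇒ |1+1/3x|<|1−2/3x| ∀x<0 ⇒ interval (−∞,0).

(−∞, 0) — no finite endpoint.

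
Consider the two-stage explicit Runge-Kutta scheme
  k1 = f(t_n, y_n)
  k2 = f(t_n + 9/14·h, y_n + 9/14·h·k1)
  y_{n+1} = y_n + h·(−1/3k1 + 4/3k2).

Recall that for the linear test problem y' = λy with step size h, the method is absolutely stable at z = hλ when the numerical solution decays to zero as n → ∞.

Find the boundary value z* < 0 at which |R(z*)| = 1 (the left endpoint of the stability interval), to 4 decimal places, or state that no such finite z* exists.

left endpoint -1.1667.

On y'=λy, z=hλ:
  k1=λy_n ⇒ h·k1=z·y_n;  k2=λ(1+9/14z)y_n ⇒ h·k2=z(1+9/14z)y_n
  y_{n+1}/y_n = 1 − 1/3z + 4/3z(1+9/14z) = 1 + z + 6/7z²
  ⇒ R(z) = 1 + z + 6/7z².

Need |R(x)|<1, x<0.
x=-1.27: |R|=1.1125
R=1: x+6/7x²=0 ⇒ x=−7/6=-1.1667; min R=1−1/(4·6/7)=0.7083>−1
Confirm numerically:
  x=-0.876: |R|=0.78175 <1
  x=-0.757: |R|=0.73418 <1
  x=-0.594: |R|=0.70843 <1
  x=-1.687: |R|=1.75240 >1
  x=-1.617: |R|=1.62416 >1
  x=-1.308: |R|=1.15845 >1
Stable set (-1.1667, 0).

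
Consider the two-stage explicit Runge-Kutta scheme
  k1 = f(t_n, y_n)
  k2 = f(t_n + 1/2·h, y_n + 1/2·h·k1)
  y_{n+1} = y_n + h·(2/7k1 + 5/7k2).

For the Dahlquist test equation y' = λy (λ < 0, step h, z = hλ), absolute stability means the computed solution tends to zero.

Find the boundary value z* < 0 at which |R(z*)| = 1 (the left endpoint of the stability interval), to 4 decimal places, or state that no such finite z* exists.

Test eqn y'=λy, z=hλ:
  k1=λy_n ⇒ h·k1=z·y_n;  k2=λ(1+1/2z)y_n ⇒ h·k2=z(1+1/2z)y_n
  y_{n+1}/y_n = 1 + 2/7z + 5/7z(1+1/2z) = 1 + z + 5/14z²
  Hence R(z) = 1 + z + 5/14z².

Solve |R(x)|<1 on ℝ⁻.
x=-1.65: |R|=0.3223
R=1: x+5/14x²=0 ⇒ x=−14/5=-2.8000; min R=1−1/(4·5/14)=0.3000>−1
Confirm numerically:
  x=-2.492: |R|=0.72588 <1
  x=-1.823: |R|=0.36390 <1
  x=-1.527: |R|=0.30576 <1
  x=-1.474: |R|=0.30196 <1
  x=-3.066: |R|=1.29127 >1
  x=-2.841: |R|=1.04160 >1
Interval (-2.8000, 0).

z* = -2.8000.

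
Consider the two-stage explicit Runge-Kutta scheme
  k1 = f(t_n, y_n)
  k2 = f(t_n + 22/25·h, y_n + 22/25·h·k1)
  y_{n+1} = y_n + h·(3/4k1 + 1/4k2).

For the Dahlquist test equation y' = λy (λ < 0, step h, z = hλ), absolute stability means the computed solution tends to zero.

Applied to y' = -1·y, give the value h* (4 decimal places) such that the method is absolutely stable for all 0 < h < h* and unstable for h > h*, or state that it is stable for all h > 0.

With y'=λy (z=hλ):
  k1=λy_n ⇒ h·k1=z·y_n;  k2=λ(1+22/25z)y_n ⇒ h·k2=z(1+22/25z)y_n
  y_{n+1}/y_n = 1 + 3/4z + 1/4z(1+22/25z) = 1 + z + 11/50z²
  R(z) = 1 + z + 11/50z².

Find x<0 with |R(x)|<1.
x=-0.76: |R|=0.3671
R=1: x+11/50x²=0 ⇒ x=−50/11=-4.5455; min R=1−1/(4·11/50)=-0.1364>−1
Confirm numerically:
  x=-3.207: |R|=0.05567 <1
  x=-2.526: |R|=0.12225 <1
  x=-2.465: |R|=0.12823 <1
  x=-2.401: |R|=0.13274 <1
  x=-5.102: |R|=1.62469 >1
  x=-4.901: |R|=1.38336 >1
  x=-4.885: |R|=1.36491 >1
Interval (-4.5455, 0).

(-4.5455,0); λ=-1 ⇒ h* = (50/11)/1 = 4.5455.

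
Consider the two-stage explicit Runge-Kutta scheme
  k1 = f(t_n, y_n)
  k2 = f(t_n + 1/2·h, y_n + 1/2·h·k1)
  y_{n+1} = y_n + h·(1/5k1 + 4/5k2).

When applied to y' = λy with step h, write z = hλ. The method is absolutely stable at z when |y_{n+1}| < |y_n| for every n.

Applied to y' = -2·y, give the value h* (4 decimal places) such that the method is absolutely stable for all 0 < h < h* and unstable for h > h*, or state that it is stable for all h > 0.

(-2.5000,0); λ=-2 ⇒ h* = (5/2)/2 = 1.2500.

Set f=λy, z=hλ:
  k1=λy_n ⇒ h·k1=z·y_n;  k2=λ(1+1/2z)y_n ⇒ h·k2=z(1+1/2z)y_n
  y_{n+1}/y_n = 1 + 1/5z + 4/5z(1+1/2z) = 1 + z + 2/5z²
  ⇒ R(z) = 1 + z + 2/5z².

Need |R(x)|<1, x<0.
x=-0.64: |R|=0.5238
R=1: x+2/5x²=0 ⇒ x=−5/2=-2.5000; min R=1−1/(4·2/5)=0.3750>−1
Confirm numerically:
  x=-1.960: |R|=0.57664 <1
  x=-1.718: |R|=0.46261 <1
  x=-1.586: |R|=0.42016 <1
  x=-1.238: |R|=0.37506 <1
  x=-2.820: |R|=1.36096 >1
  x=-2.732: |R|=1.25353 >1
  x=-2.684: |R|=1.19754 >1
So |R|<1 on (-2.5000, 0).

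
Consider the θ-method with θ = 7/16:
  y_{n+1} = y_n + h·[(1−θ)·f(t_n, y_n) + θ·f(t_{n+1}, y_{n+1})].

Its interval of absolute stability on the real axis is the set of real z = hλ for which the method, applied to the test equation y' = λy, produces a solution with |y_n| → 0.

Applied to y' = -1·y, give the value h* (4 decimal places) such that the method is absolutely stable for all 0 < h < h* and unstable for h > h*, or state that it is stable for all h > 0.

With y'=λy (z=hλ):
  y_{n+1} = y_n + z·[9/16·y_n + 7/16·y_{n+1}] ⇒ (1 − 7/16z)y_{n+1} = (1 + 9/16z)y_n
  Hence R(z) = (1 + 9/16z)/(1 − 7/16z).

Find x<0 with |R(x)|<1.
x=-0.96: |R|=0.3239
R=−1: 1+9/16x = −1+7/16x ⇒ -1/8x=2 ⇒ x=2/(-1/8)=-16.0000
Confirm numerically:
  x=-15.241: |R|=0.98763 <1
  x=-11.385: |R|=0.90355 <1
  x=-10.191: |R|=0.86698 <1
  x=-16.536: |R|=1.00814 >1
  x=-16.175: |R|=1.00271 >1
Stable set (-16.0000, 0).

(-16.0000,0); λ=-1 ⇒ h* = (16)/1 = 16.0000.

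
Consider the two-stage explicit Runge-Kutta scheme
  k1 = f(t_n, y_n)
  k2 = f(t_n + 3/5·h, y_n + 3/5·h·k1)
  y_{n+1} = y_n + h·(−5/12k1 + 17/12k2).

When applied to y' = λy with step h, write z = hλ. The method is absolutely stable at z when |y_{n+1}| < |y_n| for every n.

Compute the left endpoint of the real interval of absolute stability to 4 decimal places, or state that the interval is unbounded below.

Set f=λy, z=hλ:
  k1=λy_n ⇒ h·k1=z·y_n;  k2=λ(1+3/5z)y_n ⇒ h·k2=z(1+3/5z)y_n
  y_{n+1}/y_n = 1 − 5/12z + 17/12z(1+3/5z) = 1 + z + 17/20z²
  ⇒ R(z) = 1 + z + 17/20z².

Find x<0 with |R(x)|<1.
x=-0.84: |R|=0.7598
R=1: x+17/20x²=0 ⇒ x=−20/17=-1.1765; min R=1−1/(4·17/20)=0.7059>−1
Confirm numerically:
  x=-1.096: |R|=0.92503 <1
  x=-1.092: |R|=0.92159 <1
  x=-0.910: |R|=0.79388 <1
  x=-0.485: |R|=0.71494 <1
  x=-1.678: |R|=1.71533 >1
  x=-1.250: |R|=1.07812 >1
  x=-1.209: |R|=1.03343 >1
Stable set (-1.1765, 0).

z* = -1.1765.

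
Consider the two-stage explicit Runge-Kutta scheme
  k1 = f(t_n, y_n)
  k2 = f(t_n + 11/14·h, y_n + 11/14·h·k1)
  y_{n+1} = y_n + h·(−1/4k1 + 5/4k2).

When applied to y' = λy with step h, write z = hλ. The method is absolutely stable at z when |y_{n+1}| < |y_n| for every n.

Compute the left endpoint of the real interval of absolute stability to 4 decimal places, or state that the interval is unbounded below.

On y'=λy, z=hλ:
  k1=λy_n ⇒ h·k1=z·y_n;  k2=λ(1+11/14z)y_n ⇒ h·k2=z(1+11/14z)y_n
  y_{n+1}/y_n = 1 − 1/4z + 5/4z(1+11/14z) = 1 + z + 55/56z²
  Hence R(z) = 1 + z + 55/56z².

Solve |R(x)|<1 on ℝ⁻.
x=-1.19: |R|=1.2008
R=1: x+55/56x²=0 ⇒ x=−56/55=-1.0182; min R=1−1/(4·55/56)=0.7455>−1
Confirm numerically:
  x=-0.900: |R|=0.89554 <1
  x=-0.874: |R|=0.87624 <1
  x=-0.417: |R|=0.75378 <1
  x=-1.383: |R|=1.49553 >1
  x=-1.331: |R|=1.40893 >1
  x=-1.148: |R|=1.14637 >1
Interval (-1.0182, 0).

z* = -1.0182.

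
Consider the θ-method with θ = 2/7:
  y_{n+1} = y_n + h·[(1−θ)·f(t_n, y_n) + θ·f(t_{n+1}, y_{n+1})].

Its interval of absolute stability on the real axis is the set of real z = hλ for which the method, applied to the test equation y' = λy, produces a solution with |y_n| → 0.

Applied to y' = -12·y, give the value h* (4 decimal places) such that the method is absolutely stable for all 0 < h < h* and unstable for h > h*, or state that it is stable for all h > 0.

On y'=λy, z=hλ:
  y_{n+1} = y_n + z·[5/7·y_n + 2/7·y_{n+1}] ⇒ (1 − 2/7z)y_{n+1} = (1 + 5/7z)y_n
  ⇒ R(z) = (1 + 5/7z)/(1 − 2/7z).

Need |R(x)|<1, x<0.
x=-1.12: |R|=0.1515
R=−1: 1+5/7x = −1+2/7x ⇒ -3/7x=2 ⇒ x=2/(-3/7)=-4.6667
Confirm numerically:
  x=-3.940: |R|=0.85349 <1
  x=-3.523: |R|=0.75573 <1
  x=-3.410: |R|=0.72721 <1
  x=-3.042: |R|=0.62748 <1
  x=-5.028: |R|=1.06356 >1
  x=-4.792: |R|=1.02267 >1
  x=-4.698: |R|=1.00573 >1
Stable set (-4.6667, 0).

(-4.6667,0); λ=-12 ⇒ h* = (14/3)/12 = 0.3889.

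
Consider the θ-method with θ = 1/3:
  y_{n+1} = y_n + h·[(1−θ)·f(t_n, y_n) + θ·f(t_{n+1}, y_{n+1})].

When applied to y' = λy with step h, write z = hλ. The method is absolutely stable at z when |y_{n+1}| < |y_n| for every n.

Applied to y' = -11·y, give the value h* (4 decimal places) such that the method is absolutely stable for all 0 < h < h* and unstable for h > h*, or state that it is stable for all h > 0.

Test eqn y'=λy, z=hλ:
  y_{n+1} = y_n + z·[2/3·y_n + 1/3·y_{n+1}] ⇒ (1 − 1/3z)y_{n+1} = (1 + 2/3z)y_n
  ⇒ R(z) = (1 + 2/3z)/(1 − 1/3z).

Boundary: |R(x)|=1, x<0.
x=-1.36: |R|=0.0642
R=−1: 1+2/3x = −1+1/3x ⇒ -1/3x=2 ⇒ x=2/(-1/3)=-6.0000
Confirm numerically:
  x=-5.879: |R|=0.98637 <1
  x=-3.974: |R|=0.70949 <1
  x=-3.426: |R|=0.59944 <1
  x=-6.072: |R|=1.00794 >1
  x=-6.037: |R|=1.00409 >1
Stable set (-6.0000, 0).

(-6.0000,0); λ=-11 ⇒ h* = (6)/11 = 0.5455.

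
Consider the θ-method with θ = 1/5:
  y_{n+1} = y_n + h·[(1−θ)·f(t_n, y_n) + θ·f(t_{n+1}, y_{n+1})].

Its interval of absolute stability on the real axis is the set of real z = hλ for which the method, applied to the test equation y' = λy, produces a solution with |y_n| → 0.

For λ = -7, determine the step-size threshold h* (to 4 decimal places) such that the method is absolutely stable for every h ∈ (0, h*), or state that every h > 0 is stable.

(-3.3333,0); λ=-7 ⇒ h* = (10/3)/7 = 0.4762.

With y'=λy (z=hλ):
  y_{n+1} = y_n + z·[4/5·y_n + 1/5·y_{n+1}] ⇒ (1 − 1/5z)y_{n+1} = (1 + 4/5z)y_n
  so R(z) = (1 + 4/5z)/(1 − 1/5z).

Boundary: |R(x)|=1, x<0.
x=-1.62: |R|=0.2236
R=−1: 1+4/5x = −1+1/5x ⇒ -3/5x=2 ⇒ x=2/(-3/5)=-3.3333
Confirm numerically:
  x=-3.235: |R|=0.96418 <1
  x=-2.878: |R|=0.82661 <1
  x=-2.790: |R|=0.79076 <1
  x=-3.824: |R|=1.16682 >1
  x=-3.789: |R|=1.15554 >1
  x=-3.396: |R|=1.02239 >1
Stable set (-3.3333, 0).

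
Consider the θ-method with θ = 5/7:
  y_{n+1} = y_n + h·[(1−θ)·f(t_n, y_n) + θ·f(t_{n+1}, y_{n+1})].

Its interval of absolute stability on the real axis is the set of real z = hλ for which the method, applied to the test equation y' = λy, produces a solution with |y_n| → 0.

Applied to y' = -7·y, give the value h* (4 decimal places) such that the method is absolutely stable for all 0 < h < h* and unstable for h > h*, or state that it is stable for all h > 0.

On y'=λy, z=hλ:
  y_{n+1} = y_n + z·[2/7·y_n + 5/7·y_{n+1}] ⇒ (1 − 5/7z)y_{n+1} = (1 + 2/7z)y_n
  so R(z) = (1 + 2/7z)/(1 − 5/7z).

Solve |R(x)|<1 on ℝ⁻.
x=-0.75: |R|=0.5116
x=-2: |R|=0.1765
x=-10: |R|=0.2281
x=-100: |R|=0.3807
θ=5/7≥1/2 ⇒ |1+2/7x|<|1−5/7x| ∀x<0 ⇒ interval (−∞,0).

unbounded; (−∞, 0). Any h>0 works for λ=-7.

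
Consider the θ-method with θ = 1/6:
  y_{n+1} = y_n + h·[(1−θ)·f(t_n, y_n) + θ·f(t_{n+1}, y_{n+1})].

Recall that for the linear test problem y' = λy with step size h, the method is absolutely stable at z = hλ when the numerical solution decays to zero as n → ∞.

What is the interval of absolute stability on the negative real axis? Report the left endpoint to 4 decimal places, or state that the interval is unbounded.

z∈(-3.0000,0).

On y'=λy, z=hλ:
  y_{n+1} = y_n + z·[5/6·y_n + 1/6·y_{n+1}] ⇒ (1 − 1/6z)y_{n+1} = (1 + 5/6z)y_n
  so R(z) = (1 + 5/6z)/(1 − 1/6z).

Find x<0 with |R(x)|<1.
x=-1.26: |R|=0.0413
R=−1: 1+5/6x = −1+1/6x ⇒ -2/3x=2 ⇒ x=2/(-2/3)=-3.0000
Confirm numerically:
  x=-2.475: |R|=0.75221 <1
  x=-2.057: |R|=0.53184 <1
  x=-1.650: |R|=0.29412 <1
  x=-3.555: |R|=1.23234 >1
  x=-3.368: |R|=1.15713 >1
  x=-3.065: |R|=1.02868 >1
Interval (-3.0000, 0).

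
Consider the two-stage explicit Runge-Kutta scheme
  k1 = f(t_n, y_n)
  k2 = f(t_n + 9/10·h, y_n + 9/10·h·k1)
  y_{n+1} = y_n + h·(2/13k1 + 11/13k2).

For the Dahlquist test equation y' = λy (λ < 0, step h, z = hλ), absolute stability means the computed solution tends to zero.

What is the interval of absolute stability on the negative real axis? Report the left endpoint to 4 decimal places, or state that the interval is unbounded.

With y'=λy (z=hλ):
  k1=λy_n ⇒ h·k1=z·y_n;  k2=λ(1+9/10z)y_n ⇒ h·k2=z(1+9/10z)y_n
  y_{n+1}/y_n = 1 + 2/13z + 11/13z(1+9/10z) = 1 + z + 99/130z²
  Hence R(z) = 1 + z + 99/130z².

Solve |R(x)|<1 on ℝ⁻.
x=-0.35: |R|=0.7433
R=1: x+99/130x²=0 ⇒ x=−130/99=-1.3131; min R=1−1/(4·99/130)=0.6717>−1
Confirm numerically:
  x=-1.288: |R|=0.97535 <1
  x=-1.226: |R|=0.91865 <1
  x=-1.165: |R|=0.86858 <1
  x=-1.110: |R|=0.82829 <1
  x=-1.734: |R|=1.55576 >1
  x=-1.437: |R|=1.13555 >1
Interval (-1.3131, 0).

z∈(-1.3131,0).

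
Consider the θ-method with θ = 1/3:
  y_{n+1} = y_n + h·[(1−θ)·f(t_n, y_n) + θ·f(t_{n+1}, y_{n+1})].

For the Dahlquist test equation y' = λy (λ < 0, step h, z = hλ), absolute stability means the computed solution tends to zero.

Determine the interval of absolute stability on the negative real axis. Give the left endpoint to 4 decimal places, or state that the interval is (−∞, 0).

With y'=λy (z=hλ):
  y_{n+1} = y_n + z·[2/3·y_n + 1/3·y_{n+1}] ⇒ (1 − 1/3z)y_{n+1} = (1 + 2/3z)y_n
  Hence R(z) = (1 + 2/3z)/(1 − 1/3z).

Find x<0 with |R(x)|<1.
x=-0.41: |R|=0.6393
R=−1: 1+2/3x = −1+1/3x ⇒ -1/3x=2 ⇒ x=2/(-1/3)=-6.0000
Confirm numerically:
  x=-4.965: |R|=0.87006 <1
  x=-4.742: |R|=0.83751 <1
  x=-4.045: |R|=0.72250 <1
  x=-2.581: |R|=0.38739 <1
  x=-6.593: |R|=1.06182 >1
  x=-6.551: |R|=1.05769 >1
  x=-6.046: |R|=1.00509 >1
So |R|<1 on (-6.0000, 0).

z∈(-6.0000,0).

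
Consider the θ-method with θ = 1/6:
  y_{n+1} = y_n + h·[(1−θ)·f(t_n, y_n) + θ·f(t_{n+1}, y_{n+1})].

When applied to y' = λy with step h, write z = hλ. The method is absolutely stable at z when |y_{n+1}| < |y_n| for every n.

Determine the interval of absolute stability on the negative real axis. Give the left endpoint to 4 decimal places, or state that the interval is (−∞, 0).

Set f=λy, z=hλ:
  y_{n+1} = y_n + z·[5/6·y_n + 1/6·y_{n+1}] ⇒ (1 − 1/6z)y_{n+1} = (1 + 5/6z)y_n
  R(z) = (1 + 5/6z)/(1 − 1/6z).

Find x<0 with |R(x)|<1.
x=-0.76: |R|=0.3254
R=−1: 1+5/6x = −1+1/6x ⇒ -2/3x=2 ⇒ x=2/(-2/3)=-3.0000
Confirm numerically:
  x=-2.695: |R|=0.85969 <1
  x=-2.582: |R|=0.80517 <1
  x=-2.379: |R|=0.70354 <1
  x=-2.295: |R|=0.66004 <1
  x=-3.462: |R|=1.19531 >1
  x=-3.185: |R|=1.08057 >1
  x=-3.146: |R|=1.06385 >1
So |R|<1 on (-3.0000, 0).

(-3.0000, 0).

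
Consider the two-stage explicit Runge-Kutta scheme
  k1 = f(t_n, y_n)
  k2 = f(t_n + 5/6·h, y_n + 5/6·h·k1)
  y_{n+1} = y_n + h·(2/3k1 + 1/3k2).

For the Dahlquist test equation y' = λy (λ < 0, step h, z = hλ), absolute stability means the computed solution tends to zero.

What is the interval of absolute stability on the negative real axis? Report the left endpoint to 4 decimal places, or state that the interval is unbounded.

(-3.6000, 0).

Test eqn y'=λy, z=hλ:
  k1=λy_n ⇒ h·k1=z·y_n;  k2=λ(1+5/6z)y_n ⇒ h·k2=z(1+5/6z)y_n
  y_{n+1}/y_n = 1 + 2/3z + 1/3z(1+5/6z) = 1 + z + 5/18z²
  Hence R(z) = 1 + z + 5/18z².

Solve |R(x)|<1 on ℝ⁻.
x=-0.59: |R|=0.5067
R=1: x+5/18x²=0 ⇒ x=−18/5=-3.6000; min R=1−1/(4·5/18)=0.1000>−1
Confirm numerically:
  x=-3.068: |R|=0.54662 <1
  x=-1.809: |R|=0.10002 <1
  x=-1.543: |R|=0.11835 <1
  x=-4.128: |R|=1.60544 >1
  x=-3.932: |R|=1.36262 >1
Stable set (-3.6000, 0).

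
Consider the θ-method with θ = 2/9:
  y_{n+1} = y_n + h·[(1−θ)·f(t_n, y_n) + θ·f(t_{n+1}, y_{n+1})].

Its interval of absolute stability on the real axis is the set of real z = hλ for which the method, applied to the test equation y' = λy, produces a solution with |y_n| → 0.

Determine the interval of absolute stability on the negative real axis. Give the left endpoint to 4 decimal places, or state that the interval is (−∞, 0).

Set f=λy, z=hλ:
  y_{n+1} = y_n + z·[7/9·y_n + 2/9·y_{n+1}] ⇒ (1 − 2/9z)y_{n+1} = (1 + 7/9z)y_n
  so R(z) = (1 + 7/9z)/(1 − 2/9z).

Find x<0 with |R(x)|<1.
x=-0.64: |R|=0.4397
R=−1: 1+7/9x = −1+2/9x ⇒ -5/9x=2 ⇒ x=2/(-5/9)=-3.6000
Confirm numerically:
  x=-3.332: |R|=0.91445 <1
  x=-3.122: |R|=0.84322 <1
  x=-2.431: |R|=0.57834 <1
  x=-1.737: |R|=0.25325 <1
  x=-3.850: |R|=1.07485 >1
  x=-3.765: |R|=1.04991 >1
So |R|<1 on (-3.6000, 0).

z∈(-3.6000,0).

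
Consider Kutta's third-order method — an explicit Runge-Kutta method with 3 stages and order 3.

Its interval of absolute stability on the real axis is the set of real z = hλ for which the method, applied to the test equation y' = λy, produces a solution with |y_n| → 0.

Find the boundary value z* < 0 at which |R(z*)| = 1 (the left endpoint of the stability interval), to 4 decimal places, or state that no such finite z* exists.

With y'=λy (z=hλ):
  order 3, 3-stage ⇒ R(z)=1+z+z^2/2+z^3/6
  (e.g. R(-0.51)=0.59794, |R|=0.59794)

Find x<0 with |R(x)|<1.
x=-0.51: |R|=0.5979
|R(-2.01)|=0.3434 |R(-1.3)|=0.1788 |R(-0.6)|=0.5440
Bisect:
  x_lo=-2.9945 |R|=1.9863  x_hi=-0.0744 |R|=0.9283
  mid=-1.53448 |R|=0.04065 →hi
  mid=-2.26450 |R|=0.63590 →hi
  mid=-2.62951 |R|=1.20257 →lo
  mid=-2.44701 |R|=0.89514 →hi
  mid=-2.53826 |R|=1.04245 →lo
  mid=-2.49263 |R|=0.96724 →hi
  mid=-2.51545 |R|=1.00445 →lo
  mid=-2.50404 |R|=0.98575 →hi
  ...
  [-2.51277,-2.51260] ⇒ x*=-2.5127
So |R|<1 on (-2.5127, 0).

z* = -2.5127.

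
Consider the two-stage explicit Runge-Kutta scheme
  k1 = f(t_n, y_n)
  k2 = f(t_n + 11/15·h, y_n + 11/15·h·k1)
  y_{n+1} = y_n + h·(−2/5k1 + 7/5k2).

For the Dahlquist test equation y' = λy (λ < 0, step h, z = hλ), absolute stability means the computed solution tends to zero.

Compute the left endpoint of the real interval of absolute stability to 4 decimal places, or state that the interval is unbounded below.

Test eqn y'=λy, z=hλ:
  k1=λy_n ⇒ h·k1=z·y_n;  k2=λ(1+11/15z)y_n ⇒ h·k2=z(1+11/15z)y_n
  y_{n+1}/y_n = 1 − 2/5z + 7/5z(1+11/15z) = 1 + z + 77/75z²
  ⇒ R(z) = 1 + z + 77/75z².

Find x<0 with |R(x)|<1.
x=-0.99: |R|=1.0162
R=1: x+77/75x²=0 ⇒ x=−75/77=-0.9740; min R=1−1/(4·77/75)=0.7565>−1
Confirm numerically:
  x=-0.941: |R|=0.96809 <1
  x=-0.729: |R|=0.81661 <1
  x=-0.568: |R|=0.76323 <1
  x=-0.559: |R|=0.76181 <1
  x=-1.357: |R|=1.53355 >1
  x=-1.237: |R|=1.33397 >1
Stable set (-0.9740, 0).

left endpoint -0.9740.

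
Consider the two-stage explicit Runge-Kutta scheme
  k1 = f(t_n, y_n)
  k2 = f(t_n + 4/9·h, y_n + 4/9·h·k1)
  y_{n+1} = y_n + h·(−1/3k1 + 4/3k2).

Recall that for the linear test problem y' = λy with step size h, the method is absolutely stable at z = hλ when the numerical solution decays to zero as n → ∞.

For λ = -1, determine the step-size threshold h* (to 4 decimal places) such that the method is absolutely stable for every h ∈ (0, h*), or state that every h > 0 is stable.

Set f=λy, z=hλ:
  k1=λy_n ⇒ h·k1=z·y_n;  k2=λ(1+4/9z)y_n ⇒ h·k2=z(1+4/9z)y_n
  y_{n+1}/y_n = 1 − 1/3z + 4/3z(1+4/9z) = 1 + z + 16/27z²
  R(z) = 1 + z + 16/27z².

Need |R(x)|<1, x<0.
x=-1.26: |R|=0.6808
R=1: x+16/27x²=0 ⇒ x=−27/16=-1.6875; min R=1−1/(4·16/27)=0.5781>−1
Confirm numerically:
  x=-1.521: |R|=0.84993 <1
  x=-1.140: |R|=0.63013 <1
  x=-0.726: |R|=0.58634 <1
  x=-2.202: |R|=1.67137 >1
  x=-2.198: |R|=1.66494 >1
So |R|<1 on (-1.6875, 0).

(-1.6875,0); λ=-1 ⇒ h* = (27/16)/1 = 1.6875.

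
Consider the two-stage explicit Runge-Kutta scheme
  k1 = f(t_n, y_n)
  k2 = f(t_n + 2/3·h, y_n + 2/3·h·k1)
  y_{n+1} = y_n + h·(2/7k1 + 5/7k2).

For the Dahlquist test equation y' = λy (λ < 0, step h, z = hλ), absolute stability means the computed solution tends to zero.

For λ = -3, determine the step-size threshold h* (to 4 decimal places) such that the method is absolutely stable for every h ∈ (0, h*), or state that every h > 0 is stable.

(-2.1000,0); λ=-3 ⇒ h* = (21/10)/3 = 0.7000.

On y'=λy, z=hλ:
  k1=λy_n ⇒ h·k1=z·y_n;  k2=λ(1+2/3z)y_n ⇒ h·k2=z(1+2/3z)y_n
  y_{n+1}/y_n = 1 + 2/7z + 5/7z(1+2/3z) = 1 + z + 10/21z²
  R(z) = 1 + z + 10/21z².

Solve |R(x)|<1 on ℝ⁻.
x=-1.07: |R|=0.4752
R=1: x+10/21x²=0 ⇒ x=−21/10=-2.1000; min R=1−1/(4·10/21)=0.4750>−1
Confirm numerically:
  x=-1.744: |R|=0.70435 <1
  x=-1.448: |R|=0.55043 <1
  x=-1.338: |R|=0.51450 <1
  x=-1.040: |R|=0.47505 <1
  x=-2.416: |R|=1.36355 >1
  x=-2.344: |R|=1.27235 >1
Stable set (-2.1000, 0).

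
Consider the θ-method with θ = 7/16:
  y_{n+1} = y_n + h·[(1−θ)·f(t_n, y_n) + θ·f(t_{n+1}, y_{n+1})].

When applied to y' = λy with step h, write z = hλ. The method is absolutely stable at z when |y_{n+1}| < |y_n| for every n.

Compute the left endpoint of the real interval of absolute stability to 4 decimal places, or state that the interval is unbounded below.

With y'=λy (z=hλ):
  y_{n+1} = y_n + z·[9/16·y_n + 7/16·y_{n+1}] ⇒ (1 − 7/16z)y_{n+1} = (1 + 9/16z)y_n
  ⇒ R(z) = (1 + 9/16z)/(1 − 7/16z).

Boundary: |R(x)|=1, x<0.
x=-0.95: |R|=0.3289
R=−1: 1+9/16x = −1+7/16x ⇒ -1/8x=2 ⇒ x=2/(-1/8)=-16.0000
Confirm numerically:
  x=-13.794: |R|=0.96080 <1
  x=-12.503: |R|=0.93244 <1
  x=-9.686: |R|=0.84931 <1
  x=-16.552: |R|=1.00837 >1
  x=-16.037: |R|=1.00058 >1
Interval (-16.0000, 0).

left endpoint -16.0000.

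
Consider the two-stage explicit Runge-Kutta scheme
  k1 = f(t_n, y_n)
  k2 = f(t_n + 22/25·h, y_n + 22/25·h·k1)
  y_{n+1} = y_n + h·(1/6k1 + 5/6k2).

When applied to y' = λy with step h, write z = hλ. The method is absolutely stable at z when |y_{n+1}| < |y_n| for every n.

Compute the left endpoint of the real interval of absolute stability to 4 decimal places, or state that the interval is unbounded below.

On y'=λy, z=hλ:
  k1=λy_n ⇒ h·k1=z·y_n;  k2=λ(1+22/25z)y_n ⇒ h·k2=z(1+22/25z)y_n
  y_{n+1}/y_n = 1 + 1/6z + 5/6z(1+22/25z) = 1 + z + 11/15z²
  R(z) = 1 + z + 11/15z².

Boundary: |R(x)|=1, x<0.
x=-1.03: |R|=0.7480
R=1: x+11/15x²=0 ⇒ x=−15/11=-1.3636; min R=1−1/(4·11/15)=0.6591>−1
Confirm numerically:
  x=-1.250: |R|=0.89583 <1
  x=-1.023: |R|=0.74445 <1
  x=-0.896: |R|=0.69273 <1
  x=-1.955: |R|=1.84782 >1
  x=-1.817: |R|=1.60409 >1
  x=-1.399: |R|=1.03628 >1
Interval (-1.3636, 0).

left endpoint -1.3636.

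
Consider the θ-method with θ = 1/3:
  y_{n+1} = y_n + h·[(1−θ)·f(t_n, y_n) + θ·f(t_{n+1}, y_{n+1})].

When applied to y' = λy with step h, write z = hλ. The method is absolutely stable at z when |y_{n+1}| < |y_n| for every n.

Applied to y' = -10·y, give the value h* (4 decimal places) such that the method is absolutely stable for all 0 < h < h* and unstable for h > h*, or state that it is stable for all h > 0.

(-6.0000,0); λ=-10 ⇒ h* = (6)/10 = 0.6000.

Test eqn y'=λy, z=hλ:
  y_{n+1} = y_n + z·[2/3·y_n + 1/3·y_{n+1}] ⇒ (1 − 1/3z)y_{n+1} = (1 + 2/3z)y_n
  Hence R(z) = (1 + 2/3z)/(1 − 1/3z).

Boundary: |R(x)|=1, x<0.
x=-1.59: |R|=0.0392
R=−1: 1+2/3x = −1+1/3x ⇒ -1/3x=2 ⇒ x=2/(-1/3)=-6.0000
Confirm numerically:
  x=-5.129: |R|=0.89285 <1
  x=-4.737: |R|=0.83676 <1
  x=-4.492: |R|=0.79872 <1
  x=-3.724: |R|=0.66151 <1
  x=-6.351: |R|=1.03754 >1
  x=-6.111: |R|=1.01218 >1
So |R|<1 on (-6.0000, 0).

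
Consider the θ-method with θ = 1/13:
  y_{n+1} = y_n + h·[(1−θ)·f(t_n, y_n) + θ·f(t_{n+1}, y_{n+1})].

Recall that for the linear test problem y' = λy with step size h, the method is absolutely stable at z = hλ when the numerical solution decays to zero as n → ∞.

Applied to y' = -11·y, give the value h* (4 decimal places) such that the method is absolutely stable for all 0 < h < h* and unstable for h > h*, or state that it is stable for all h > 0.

(-2.3636,0); λ=-11 ⇒ h* = (26/11)/11 = 0.2149.

Set f=λy, z=hλ:
  y_{n+1} = y_n + z·[12/13·y_n + 1/13·y_{n+1}] ⇒ (1 − 1/13z)y_{n+1} = (1 + 12/13z)y_n
  R(z) = (1 + 12/13z)/(1 − 1/13z).

Boundary: |R(x)|=1, x<0.
x=-1.69: |R|=0.4956
R=−1: 1+12/13x = −1+1/13x ⇒ -11/13x=2 ⇒ x=2/(-11/13)=-2.3636
Confirm numerically:
  x=-2.039: |R|=0.76255 <1
  x=-1.325: |R|=0.20244 <1
  x=-1.201: |R|=0.09943 <1
  x=-2.958: |R|=1.40970 >1
  x=-2.650: |R|=1.20128 >1
  x=-2.635: |R|=1.19092 >1
Stable set (-2.3636, 0).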